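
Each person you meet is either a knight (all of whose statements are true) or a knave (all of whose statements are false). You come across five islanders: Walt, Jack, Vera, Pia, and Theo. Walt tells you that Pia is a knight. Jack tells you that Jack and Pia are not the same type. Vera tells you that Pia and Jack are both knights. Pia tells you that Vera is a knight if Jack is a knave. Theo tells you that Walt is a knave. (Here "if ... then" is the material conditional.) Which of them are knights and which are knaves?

Walt is a knave, and the claim "Pia is a knight" is indeed false.
As a knave, Jack's statement "Jack and Pia are not the same type" should be false; it is.
Vera (knave): "Pia and Jack are both knights" — false. ✓
Pia (knave): "Vera is a knight if Jack is a knave" — false. ✓
As a knight, Theo's statement "Walt is a knave" should be True; it is.

Walt is a knave, Jack is a knave, Vera is a knave, Pia is a knave, and Theo is a knight.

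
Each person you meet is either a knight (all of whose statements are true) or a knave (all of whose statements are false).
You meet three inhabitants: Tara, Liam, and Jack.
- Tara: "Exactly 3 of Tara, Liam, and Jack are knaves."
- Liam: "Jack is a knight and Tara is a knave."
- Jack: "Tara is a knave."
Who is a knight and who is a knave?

Tara is a knave, Liam is a knight, and Jack is a knight.

Suppose Tara is a knight. Then Tara's statement "exactly 3 of Tara, Liam, and Jack are knaves" would have to be true. Checking the 4 ways to assign the others, none is consistent with every speaker.
(For instance, with Liam=knight, Jack=knight, Tara's claim "exactly 3 of Tara, Liam, and Jack are knaves" comes out false where it would need to be true.)
So Tara must be a knave, making "exactly 3 of Tara, Liam, and Jack are knaves" false. Taking Tara=knave, Liam=knight, Jack=knight, each remaining statement checks out:
  Liam (knight): "Jack is a knight and Tara is a knave" — true. ✓
  Jack (knight): "Tara is a knave" — true. ✓
This is the unique consistent assignment.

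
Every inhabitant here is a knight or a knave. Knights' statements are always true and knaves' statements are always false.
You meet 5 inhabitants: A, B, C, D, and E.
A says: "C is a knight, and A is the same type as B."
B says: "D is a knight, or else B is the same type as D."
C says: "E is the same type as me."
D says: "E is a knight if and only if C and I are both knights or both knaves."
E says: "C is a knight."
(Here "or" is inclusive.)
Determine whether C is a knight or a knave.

Consistent assignments: {A=knight, B=knight, C=knight, D=knight, E=knight}; {A=knave, B=knight, C=knight, D=knight, E=knight}
In every consistent assignment, C is a knight.

C is a knight.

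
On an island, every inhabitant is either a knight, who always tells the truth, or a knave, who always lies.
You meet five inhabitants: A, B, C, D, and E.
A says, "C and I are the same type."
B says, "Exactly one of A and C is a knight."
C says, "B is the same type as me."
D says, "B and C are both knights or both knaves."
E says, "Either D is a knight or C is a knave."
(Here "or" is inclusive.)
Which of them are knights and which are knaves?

A is a knave, B is a knight, C is a knight, D is a knight, and E is a knight.

A is a knave, and the claim "C and I are the same type" is indeed false.
As a knight, B's statement "exactly one of A and C is a knight" should be True; it is.
C is a knight; "B is the same type as me" is True, as required.
D (knight): "B and C are both knights or both knaves" — True. ✓
E is a knight, so "either D is a knight or C is a knave" must be True — and it is.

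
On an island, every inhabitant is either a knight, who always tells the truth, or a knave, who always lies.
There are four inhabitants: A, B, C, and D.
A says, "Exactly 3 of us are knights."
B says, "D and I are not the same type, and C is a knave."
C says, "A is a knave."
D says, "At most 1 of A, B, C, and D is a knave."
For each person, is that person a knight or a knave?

Suppose A is a knight. Then A's statement "exactly 3 of us are knights" would have to be true. Checking the 8 ways to assign the others, none is consistent with every speaker.
(For instance, with B=knave, C=knight, D=knave, A's claim "exactly 3 of us are knights" comes out false where it would need to be true.)
So A must be a knave, making "exactly 3 of us are knights" false. Taking A=knave, B=knave, C=knight, D=knave, each remaining statement checks out:
  B (knave): "D and I are not the same type, and C is a knave" — false. ✓
  C (knight): "A is a knave" — true. ✓
  D (knave): "at most 1 of A, B, C, and D is a knave" — false. ✓
This is the unique consistent assignment.

A is a knave, B is a knave, C is a knight, and D is a knave.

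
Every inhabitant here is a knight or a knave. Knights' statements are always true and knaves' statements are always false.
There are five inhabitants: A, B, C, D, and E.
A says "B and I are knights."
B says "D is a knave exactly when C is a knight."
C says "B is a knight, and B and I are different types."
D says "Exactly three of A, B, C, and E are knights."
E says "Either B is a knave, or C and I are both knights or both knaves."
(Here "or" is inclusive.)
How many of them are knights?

The unique consistent assignment is A=knave, B=knave, C=knave, D=knave, E=knight.
That has 1 knight.

1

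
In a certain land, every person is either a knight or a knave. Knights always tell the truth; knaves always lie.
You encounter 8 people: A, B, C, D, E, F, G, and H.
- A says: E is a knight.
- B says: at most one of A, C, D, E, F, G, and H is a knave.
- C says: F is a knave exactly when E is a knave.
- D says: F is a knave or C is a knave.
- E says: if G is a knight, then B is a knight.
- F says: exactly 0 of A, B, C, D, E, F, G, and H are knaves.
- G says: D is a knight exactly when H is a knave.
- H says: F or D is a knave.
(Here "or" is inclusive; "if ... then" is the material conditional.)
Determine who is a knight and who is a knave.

A is a knight, B is a knave, C is a knave, D is a knight, E is a knight, F is a knave, G is a knave, and H is a knight.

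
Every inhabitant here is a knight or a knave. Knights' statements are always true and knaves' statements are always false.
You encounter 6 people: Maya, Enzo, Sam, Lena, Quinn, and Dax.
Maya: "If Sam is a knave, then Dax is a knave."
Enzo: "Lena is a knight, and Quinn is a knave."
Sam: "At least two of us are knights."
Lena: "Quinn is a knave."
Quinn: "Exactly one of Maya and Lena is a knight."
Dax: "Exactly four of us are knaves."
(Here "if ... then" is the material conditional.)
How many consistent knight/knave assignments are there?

2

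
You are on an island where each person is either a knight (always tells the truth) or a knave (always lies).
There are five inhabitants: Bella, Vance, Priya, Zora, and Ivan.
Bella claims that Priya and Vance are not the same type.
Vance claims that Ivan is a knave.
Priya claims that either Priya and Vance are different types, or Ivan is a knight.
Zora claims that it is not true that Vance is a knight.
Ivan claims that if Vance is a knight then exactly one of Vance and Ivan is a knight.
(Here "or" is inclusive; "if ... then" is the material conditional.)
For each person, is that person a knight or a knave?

As a knight, Bella's statement "Priya and Vance are not the same type" should be True; it is.
Vance is a knave; "Ivan is a knave" is false, as required.
Priya is a knight; "either Priya and Vance are different types, or Ivan is a knight" is True, as required.
Zora is a knight; "it is not true that Vance is a knight" is True, as required.
As a knight, Ivan's statement "if Vance is a knight then exactly one of Vance and Ivan is a knight" should be True; it is.

Bella is a knight, Vance is a knave, Priya is a knight, Zora is a knight, and Ivan is a knight.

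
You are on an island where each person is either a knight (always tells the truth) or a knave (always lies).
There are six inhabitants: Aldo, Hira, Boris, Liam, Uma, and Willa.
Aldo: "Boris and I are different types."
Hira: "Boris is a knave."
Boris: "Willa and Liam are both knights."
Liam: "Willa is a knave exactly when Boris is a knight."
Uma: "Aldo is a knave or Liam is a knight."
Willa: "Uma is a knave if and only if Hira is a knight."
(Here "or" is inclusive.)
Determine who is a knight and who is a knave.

Knights: Hira and Uma. Knaves: Aldo, Boris, Liam, and Willa.

Aldo is a knave, so "Boris and I are different types" must be False — and it is.
As a knight, Hira's statement "Boris is a knave" should be true; it is.
Since Boris is a knave, "Willa and Liam are both knights" needs to be False, which holds.
Liam (knave): "Willa is a knave exactly when Boris is a knight" — False. ✓
Uma is a knight, and the claim "Aldo is a knave or Liam is a knight" is indeed true.
Since Willa is a knave, "Uma is a knave if and only if Hira is a knight" needs to be False, which holds.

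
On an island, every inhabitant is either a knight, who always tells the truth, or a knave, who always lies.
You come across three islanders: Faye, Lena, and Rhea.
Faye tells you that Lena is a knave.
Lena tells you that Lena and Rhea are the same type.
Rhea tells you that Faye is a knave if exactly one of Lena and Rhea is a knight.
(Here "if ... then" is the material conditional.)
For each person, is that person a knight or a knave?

Faye is a knave, and the claim "Lena is a knave" is indeed False.
Lena is a knight, and the claim "Lena and Rhea are the same type" is indeed true.
Rhea is a knight, and the claim "Faye is a knave if exactly one of Lena and Rhea is a knight" is indeed true.

Faye is a knave, Lena is a knight, and Rhea is a knight.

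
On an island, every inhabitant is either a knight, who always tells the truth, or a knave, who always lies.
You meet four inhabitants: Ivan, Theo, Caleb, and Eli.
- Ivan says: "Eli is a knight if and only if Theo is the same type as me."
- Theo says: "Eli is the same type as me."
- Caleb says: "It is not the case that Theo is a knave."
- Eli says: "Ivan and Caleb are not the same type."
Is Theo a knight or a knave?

Theo is a knight.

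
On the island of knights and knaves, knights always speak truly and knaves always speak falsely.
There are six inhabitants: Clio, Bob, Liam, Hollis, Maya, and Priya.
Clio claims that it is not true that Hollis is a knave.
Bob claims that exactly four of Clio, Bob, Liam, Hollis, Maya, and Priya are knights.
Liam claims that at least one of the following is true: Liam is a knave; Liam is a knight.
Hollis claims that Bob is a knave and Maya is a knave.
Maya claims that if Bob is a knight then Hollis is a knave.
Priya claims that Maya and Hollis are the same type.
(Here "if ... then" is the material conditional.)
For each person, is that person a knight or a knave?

Clio is a knave, Bob is a knave, Liam is a knight, Hollis is a knave, Maya is a knight, and Priya is a knave.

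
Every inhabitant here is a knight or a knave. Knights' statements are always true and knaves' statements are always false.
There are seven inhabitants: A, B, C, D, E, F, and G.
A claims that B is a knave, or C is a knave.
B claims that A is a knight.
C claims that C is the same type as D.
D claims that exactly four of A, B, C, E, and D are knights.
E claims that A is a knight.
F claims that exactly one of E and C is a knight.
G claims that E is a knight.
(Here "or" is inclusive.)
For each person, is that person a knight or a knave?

A is a knight; "B is a knave, or C is a knave" is true, as required.
B (knight): "A is a knight" — true. ✓
C is a knave, so "C is the same type as D" must be false — and it is.
D is a knight; "exactly four of A, B, C, E, and D are knights" is true, as required.
E is a knight; "A is a knight" is true, as required.
Since F is a knight, "exactly one of E and C is a knight" needs to be true, which holds.
G is a knight, and the claim "E is a knight" is indeed true.

A is a knight, B is a knight, C is a knave, D is a knight, E is a knight, F is a knight, and G is a knight.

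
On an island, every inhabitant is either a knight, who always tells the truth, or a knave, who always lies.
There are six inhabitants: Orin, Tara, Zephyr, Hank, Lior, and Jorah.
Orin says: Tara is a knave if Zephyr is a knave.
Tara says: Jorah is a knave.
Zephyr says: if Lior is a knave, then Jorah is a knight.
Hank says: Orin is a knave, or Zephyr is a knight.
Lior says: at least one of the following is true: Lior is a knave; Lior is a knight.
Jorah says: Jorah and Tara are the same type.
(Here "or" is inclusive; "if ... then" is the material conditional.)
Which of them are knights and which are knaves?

Orin is a knight; "Tara is a knave if Zephyr is a knave" is true, as required.
Tara is a knight, and the claim "Jorah is a knave" is indeed true.
As a knight, Zephyr's statement "if Lior is a knave, then Jorah is a knight" should be true; it is.
Hank is a knight; "Orin is a knave, or Zephyr is a knight" is true, as required.
Since Lior is a knight, "at least one of the following is true: Lior is a knave; Lior is a knight" needs to be true, which holds.
Jorah is a knave, and the claim "Jorah and Tara are the same type" is indeed False.

Orin is a knight, Tara is a knight, Zephyr is a knight, Hank is a knight, Lior is a knight, and Jorah is a knave.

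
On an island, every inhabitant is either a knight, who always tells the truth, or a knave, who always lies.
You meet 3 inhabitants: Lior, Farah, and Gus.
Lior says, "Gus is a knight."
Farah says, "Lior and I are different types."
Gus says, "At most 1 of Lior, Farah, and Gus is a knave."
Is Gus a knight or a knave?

Gus is a knave.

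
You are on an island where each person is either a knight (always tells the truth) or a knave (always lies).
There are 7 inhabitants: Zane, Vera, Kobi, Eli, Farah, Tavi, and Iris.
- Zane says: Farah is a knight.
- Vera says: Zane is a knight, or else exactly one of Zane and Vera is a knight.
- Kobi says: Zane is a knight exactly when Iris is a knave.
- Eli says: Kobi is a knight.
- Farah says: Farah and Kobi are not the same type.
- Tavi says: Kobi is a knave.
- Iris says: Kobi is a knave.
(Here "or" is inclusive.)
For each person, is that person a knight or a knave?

Zane is a knight, and the claim "Farah is a knight" is indeed true.
Vera is a knight; "Zane is a knight, or else exactly one of Zane and Vera is a knight" is true, as required.
Since Kobi is a knave, "Zane is a knight exactly when Iris is a knave" needs to be False, which holds.
As a knave, Eli's statement "Kobi is a knight" should be False; it is.
Farah (knight): "Farah and Kobi are not the same type" — true. ✓
Tavi is a knight, so "Kobi is a knave" must be true — and it is.
Iris (knight): "Kobi is a knave" — true. ✓

Zane is a knight, Vera is a knight, Kobi is a knave, Eli is a knave, Farah is a knight, Tavi is a knight, and Iris is a knight.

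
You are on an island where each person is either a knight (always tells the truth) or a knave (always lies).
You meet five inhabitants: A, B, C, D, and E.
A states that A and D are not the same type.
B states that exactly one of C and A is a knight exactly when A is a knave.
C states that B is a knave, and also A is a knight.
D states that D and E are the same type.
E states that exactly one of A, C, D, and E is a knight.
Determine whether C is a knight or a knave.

C is a knave.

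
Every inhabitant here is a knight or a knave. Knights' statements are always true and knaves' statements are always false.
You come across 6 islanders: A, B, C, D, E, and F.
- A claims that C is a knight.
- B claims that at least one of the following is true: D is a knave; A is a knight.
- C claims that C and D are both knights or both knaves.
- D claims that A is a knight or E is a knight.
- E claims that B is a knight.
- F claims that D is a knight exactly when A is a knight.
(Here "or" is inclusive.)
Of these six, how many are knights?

6

The unique consistent assignment is A=knight, B=knight, C=knight, D=knight, E=knight, F=knight.
That has 6 knights.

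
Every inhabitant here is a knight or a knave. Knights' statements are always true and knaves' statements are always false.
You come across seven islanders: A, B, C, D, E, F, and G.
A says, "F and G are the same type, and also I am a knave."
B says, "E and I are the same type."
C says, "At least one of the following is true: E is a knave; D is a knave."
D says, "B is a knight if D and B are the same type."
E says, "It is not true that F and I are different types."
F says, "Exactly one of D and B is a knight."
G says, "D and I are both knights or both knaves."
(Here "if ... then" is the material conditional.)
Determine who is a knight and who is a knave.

A is a knave, B is a knave, C is a knave, D is a knight, E is a knight, F is a knight, and G is a knave.

As a knave, A's statement "F and G are the same type, and also I am a knave" should be False; it is.
B is a knave, so "E and I are the same type" must be False — and it is.
C is a knave, so "at least one of the following is true: E is a knave; D is a knave" must be False — and it is.
D is a knight; "B is a knight if D and B are the same type" is true, as required.
E (knight): "it is not true that F and I are different types" — true. ✓
Since F is a knight, "exactly one of D and B is a knight" needs to be true, which holds.
G is a knave; "D and I are both knights or both knaves" is False, as required.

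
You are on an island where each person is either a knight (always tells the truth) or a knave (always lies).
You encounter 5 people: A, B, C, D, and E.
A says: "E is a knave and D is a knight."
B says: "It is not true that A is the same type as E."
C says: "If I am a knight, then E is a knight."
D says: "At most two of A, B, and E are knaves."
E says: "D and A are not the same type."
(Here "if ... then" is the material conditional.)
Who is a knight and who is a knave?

A is a knave, B is a knight, C is a knight, D is a knight, and E is a knight.

A is a knave; "E is a knave and D is a knight" is false, as required.
Since B is a knight, "it is not true that A is the same type as E" needs to be true, which holds.
C is a knight, and the claim "if I am a knight, then E is a knight" is indeed true.
D (knight): "at most two of A, B, and E are knaves" — true. ✓
E is a knight, and the claim "D and A are not the same type" is indeed true.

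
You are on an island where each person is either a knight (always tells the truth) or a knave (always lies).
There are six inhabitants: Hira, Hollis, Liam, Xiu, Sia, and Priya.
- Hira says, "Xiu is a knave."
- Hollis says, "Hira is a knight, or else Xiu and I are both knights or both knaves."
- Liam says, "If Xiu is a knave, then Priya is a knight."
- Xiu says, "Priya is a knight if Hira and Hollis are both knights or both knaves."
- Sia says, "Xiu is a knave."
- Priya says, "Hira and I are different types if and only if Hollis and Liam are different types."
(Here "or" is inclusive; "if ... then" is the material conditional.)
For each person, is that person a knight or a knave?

Hira is a knave, Hollis is a knave, Liam is a knight, Xiu is a knight, Sia is a knave, and Priya is a knight.

As a knave, Hira's statement "Xiu is a knave" should be false; it is.
Hollis is a knave; "Hira is a knight, or else Xiu and I are both knights or both knaves" is false, as required.
Since Liam is a knight, "if Xiu is a knave, then Priya is a knight" needs to be true, which holds.
Since Xiu is a knight, "Priya is a knight if Hira and Hollis are both knights or both knaves" needs to be true, which holds.
Sia (knave): "Xiu is a knave" — false. ✓
Since Priya is a knight, "Hira and I are different types if and only if Hollis and Liam are different types" needs to be true, which holds.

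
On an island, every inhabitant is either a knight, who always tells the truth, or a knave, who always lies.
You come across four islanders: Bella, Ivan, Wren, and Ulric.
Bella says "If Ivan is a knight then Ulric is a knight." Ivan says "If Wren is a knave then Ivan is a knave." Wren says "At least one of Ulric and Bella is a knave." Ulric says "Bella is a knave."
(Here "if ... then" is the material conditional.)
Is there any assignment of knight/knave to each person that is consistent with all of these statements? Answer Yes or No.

No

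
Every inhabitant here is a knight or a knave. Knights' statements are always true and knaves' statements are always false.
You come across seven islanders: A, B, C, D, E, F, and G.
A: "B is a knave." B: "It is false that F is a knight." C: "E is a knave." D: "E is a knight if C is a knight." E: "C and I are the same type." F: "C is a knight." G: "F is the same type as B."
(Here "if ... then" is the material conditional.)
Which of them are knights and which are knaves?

A is a knight, and the claim "B is a knave" is indeed True.
As a knave, B's statement "it is false that F is a knight" should be False; it is.
C is a knight, and the claim "E is a knave" is indeed True.
D is a knave; "E is a knight if C is a knight" is False, as required.
As a knave, E's statement "C and I are the same type" should be False; it is.
F is a knight; "C is a knight" is True, as required.
G is a knave, and the claim "F is the same type as B" is indeed False.

A is a knight, B is a knave, C is a knight, D is a knave, E is a knave, F is a knight, and G is a knave.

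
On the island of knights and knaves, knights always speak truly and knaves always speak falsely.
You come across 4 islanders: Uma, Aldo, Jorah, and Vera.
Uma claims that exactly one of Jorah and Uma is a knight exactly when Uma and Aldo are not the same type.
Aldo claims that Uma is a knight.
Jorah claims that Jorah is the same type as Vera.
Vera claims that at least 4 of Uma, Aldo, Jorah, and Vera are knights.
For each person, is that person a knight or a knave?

Uma is a knight, Aldo is a knight, Jorah is a knight, and Vera is a knight.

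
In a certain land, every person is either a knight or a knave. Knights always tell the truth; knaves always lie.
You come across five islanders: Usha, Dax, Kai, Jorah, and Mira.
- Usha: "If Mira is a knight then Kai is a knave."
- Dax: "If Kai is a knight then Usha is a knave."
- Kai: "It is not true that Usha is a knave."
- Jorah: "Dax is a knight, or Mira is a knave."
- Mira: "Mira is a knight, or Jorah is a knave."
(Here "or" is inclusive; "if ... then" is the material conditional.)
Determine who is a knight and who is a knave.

Usha is a knight, and the claim "if Mira is a knight then Kai is a knave" is indeed True.
As a knave, Dax's statement "if Kai is a knight then Usha is a knave" should be false; it is.
Kai is a knight, so "it is not true that Usha is a knave" must be True — and it is.
Jorah is a knight; "Dax is a knight, or Mira is a knave" is True, as required.
Mira is a knave; "Mira is a knight, or Jorah is a knave" is false, as required.

Usha is a knight, Dax is a knave, Kai is a knight, Jorah is a knight, and Mira is a knave.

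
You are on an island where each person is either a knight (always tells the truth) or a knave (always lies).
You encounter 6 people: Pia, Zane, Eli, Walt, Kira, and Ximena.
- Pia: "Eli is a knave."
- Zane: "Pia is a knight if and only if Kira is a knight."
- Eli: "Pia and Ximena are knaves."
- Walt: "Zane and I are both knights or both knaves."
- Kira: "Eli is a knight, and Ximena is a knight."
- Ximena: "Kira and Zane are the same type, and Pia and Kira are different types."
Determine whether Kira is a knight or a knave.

Kira is a knave.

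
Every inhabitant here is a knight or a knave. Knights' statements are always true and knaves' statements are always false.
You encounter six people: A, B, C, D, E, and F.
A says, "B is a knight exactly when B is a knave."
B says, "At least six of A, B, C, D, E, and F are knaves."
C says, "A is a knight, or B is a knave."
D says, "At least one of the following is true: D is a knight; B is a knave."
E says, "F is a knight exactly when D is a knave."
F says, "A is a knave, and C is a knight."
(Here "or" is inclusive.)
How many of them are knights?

The unique consistent assignment is A=knave, B=knave, C=knight, D=knight, E=knave, F=knight.
That has 3 knights.

3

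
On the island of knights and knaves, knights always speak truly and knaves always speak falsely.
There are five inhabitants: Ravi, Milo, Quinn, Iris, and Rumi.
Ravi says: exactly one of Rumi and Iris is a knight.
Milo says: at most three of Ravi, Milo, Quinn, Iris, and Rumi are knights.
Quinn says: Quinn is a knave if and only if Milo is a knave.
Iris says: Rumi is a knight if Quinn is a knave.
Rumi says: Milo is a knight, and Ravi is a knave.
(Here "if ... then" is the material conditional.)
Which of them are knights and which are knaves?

Ravi is a knave, Milo is a knight, Quinn is a knave, Iris is a knight, and Rumi is a knight.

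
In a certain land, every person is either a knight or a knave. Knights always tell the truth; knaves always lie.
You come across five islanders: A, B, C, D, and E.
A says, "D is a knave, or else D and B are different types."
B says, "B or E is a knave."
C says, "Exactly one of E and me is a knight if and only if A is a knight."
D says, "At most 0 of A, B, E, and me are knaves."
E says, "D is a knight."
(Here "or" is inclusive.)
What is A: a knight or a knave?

Consistent assignments: {A=knight, B=knight, C=knight, D=knave, E=knave}; {A=knight, B=knight, C=knave, D=knave, E=knave}
In every consistent assignment, A is a knight.

A is a knight.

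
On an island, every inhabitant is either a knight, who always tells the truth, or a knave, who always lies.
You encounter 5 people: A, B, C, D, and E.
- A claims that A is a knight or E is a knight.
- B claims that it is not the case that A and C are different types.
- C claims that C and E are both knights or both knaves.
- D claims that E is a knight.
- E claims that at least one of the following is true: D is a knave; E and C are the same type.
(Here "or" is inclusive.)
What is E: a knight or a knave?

E is a knight.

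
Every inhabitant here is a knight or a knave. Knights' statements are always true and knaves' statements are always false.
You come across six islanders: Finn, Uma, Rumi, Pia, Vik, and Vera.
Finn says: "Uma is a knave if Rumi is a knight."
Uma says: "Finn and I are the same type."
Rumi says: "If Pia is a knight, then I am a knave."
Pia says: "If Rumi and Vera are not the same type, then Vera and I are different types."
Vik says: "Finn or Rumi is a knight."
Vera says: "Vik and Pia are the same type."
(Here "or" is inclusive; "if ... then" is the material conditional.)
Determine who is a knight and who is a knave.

Finn is a knight, Uma is a knave, Rumi is a knight, Pia is a knave, Vik is a knight, and Vera is a knave.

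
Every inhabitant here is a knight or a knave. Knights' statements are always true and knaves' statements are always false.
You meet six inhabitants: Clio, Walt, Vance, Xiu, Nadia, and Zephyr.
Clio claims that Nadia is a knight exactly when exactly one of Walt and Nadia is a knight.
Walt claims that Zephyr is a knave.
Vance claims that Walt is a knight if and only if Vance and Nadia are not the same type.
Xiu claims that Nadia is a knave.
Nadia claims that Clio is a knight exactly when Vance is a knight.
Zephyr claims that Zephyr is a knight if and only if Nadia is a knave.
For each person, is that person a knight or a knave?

Clio is a knave, and the claim "Nadia is a knight exactly when exactly one of Walt and Nadia is a knight" is indeed False.
Since Walt is a knight, "Zephyr is a knave" needs to be true, which holds.
Vance is a knight, so "Walt is a knight if and only if Vance and Nadia are not the same type" must be true — and it is.
Since Xiu is a knight, "Nadia is a knave" needs to be true, which holds.
Nadia (knave): "Clio is a knight exactly when Vance is a knight" — False. ✓
Zephyr is a knave; "Zephyr is a knight if and only if Nadia is a knave" is False, as required.

Knights: Walt, Vance, and Xiu. Knaves: Clio, Nadia, and Zephyr.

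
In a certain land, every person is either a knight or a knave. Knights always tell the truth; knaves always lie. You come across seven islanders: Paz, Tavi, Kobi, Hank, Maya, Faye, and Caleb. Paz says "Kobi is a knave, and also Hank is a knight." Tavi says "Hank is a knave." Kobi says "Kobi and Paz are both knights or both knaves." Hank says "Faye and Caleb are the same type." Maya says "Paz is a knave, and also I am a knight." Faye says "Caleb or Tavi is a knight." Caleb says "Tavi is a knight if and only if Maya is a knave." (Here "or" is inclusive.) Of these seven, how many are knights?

The unique consistent assignment is Paz=knight, Tavi=knave, Kobi=knave, Hank=knight, Maya=knave, Faye=knave, Caleb=knave.
That has 2 knights.

2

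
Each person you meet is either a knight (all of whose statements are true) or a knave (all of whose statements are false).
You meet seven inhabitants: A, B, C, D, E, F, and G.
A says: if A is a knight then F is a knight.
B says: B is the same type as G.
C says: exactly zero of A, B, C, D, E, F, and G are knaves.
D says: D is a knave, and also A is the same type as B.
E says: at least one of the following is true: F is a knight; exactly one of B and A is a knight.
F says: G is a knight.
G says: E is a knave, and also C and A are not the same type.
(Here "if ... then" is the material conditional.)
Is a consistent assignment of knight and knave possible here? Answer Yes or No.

Checking all 128 assignments, each has at least one speaker whose statement's truth value contradicts their type.

No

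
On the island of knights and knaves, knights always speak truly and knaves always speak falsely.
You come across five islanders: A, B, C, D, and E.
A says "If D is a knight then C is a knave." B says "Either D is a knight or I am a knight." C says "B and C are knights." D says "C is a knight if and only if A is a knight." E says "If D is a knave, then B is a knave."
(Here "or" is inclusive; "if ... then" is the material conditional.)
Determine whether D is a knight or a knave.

Consistent assignments: {A=knight, B=knight, C=knave, D=knave, E=knave}; {A=knight, B=knave, C=knave, D=knave, E=knight}
In every consistent assignment, D is a knave.

D is a knave.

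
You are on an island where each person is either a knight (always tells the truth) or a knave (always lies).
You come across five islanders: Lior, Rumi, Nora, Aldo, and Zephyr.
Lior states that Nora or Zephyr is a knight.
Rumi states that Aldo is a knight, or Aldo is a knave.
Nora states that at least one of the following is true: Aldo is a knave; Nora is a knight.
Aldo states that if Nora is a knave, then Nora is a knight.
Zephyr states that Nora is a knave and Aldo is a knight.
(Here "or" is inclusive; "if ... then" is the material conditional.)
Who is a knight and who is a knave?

Lior is a knight, Rumi is a knight, Nora is a knight, Aldo is a knight, and Zephyr is a knave.

Since Lior is a knight, "Nora or Zephyr is a knight" needs to be True, which holds.
Rumi is a knight, so "Aldo is a knight, or Aldo is a knave" must be True — and it is.
Nora is a knight; "at least one of the following is true: Aldo is a knave; Nora is a knight" is True, as required.
Aldo is a knight, so "if Nora is a knave, then Nora is a knight" must be True — and it is.
Zephyr is a knave; "Nora is a knave and Aldo is a knight" is false, as required.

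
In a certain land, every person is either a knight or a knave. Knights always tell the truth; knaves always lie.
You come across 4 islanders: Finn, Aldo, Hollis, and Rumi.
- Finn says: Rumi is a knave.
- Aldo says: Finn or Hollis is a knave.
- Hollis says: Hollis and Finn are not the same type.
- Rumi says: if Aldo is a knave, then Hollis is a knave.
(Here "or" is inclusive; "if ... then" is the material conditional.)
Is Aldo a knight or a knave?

Aldo is a knight.

Consistent assignments: {Finn=knave, Aldo=knight, Hollis=knight, Rumi=knight}; {Finn=knave, Aldo=knight, Hollis=knave, Rumi=knight}
In every consistent assignment, Aldo is a knight.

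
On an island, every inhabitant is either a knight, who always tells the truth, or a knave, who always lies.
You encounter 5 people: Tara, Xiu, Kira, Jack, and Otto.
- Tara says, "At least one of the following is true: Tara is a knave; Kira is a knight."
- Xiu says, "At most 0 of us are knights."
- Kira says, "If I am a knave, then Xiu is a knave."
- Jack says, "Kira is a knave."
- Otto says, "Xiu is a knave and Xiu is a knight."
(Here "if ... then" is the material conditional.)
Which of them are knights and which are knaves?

As a knight, Tara's statement "at least one of the following is true: Tara is a knave; Kira is a knight" should be True; it is.
Xiu is a knave; "at most 0 of us are knights" is false, as required.
Kira (knight): "if I am a knave, then Xiu is a knave" — True. ✓
Jack is a knave, so "Kira is a knave" must be false — and it is.
As a knave, Otto's statement "Xiu is a knave and Xiu is a knight" should be false; it is.

Tara is a knight, Xiu is a knave, Kira is a knight, Jack is a knave, and Otto is a knave.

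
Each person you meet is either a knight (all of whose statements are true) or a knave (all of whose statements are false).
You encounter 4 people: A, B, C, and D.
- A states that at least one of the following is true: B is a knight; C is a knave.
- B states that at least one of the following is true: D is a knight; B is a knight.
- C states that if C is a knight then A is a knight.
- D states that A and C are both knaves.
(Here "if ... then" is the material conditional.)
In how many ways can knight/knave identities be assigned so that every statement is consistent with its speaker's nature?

1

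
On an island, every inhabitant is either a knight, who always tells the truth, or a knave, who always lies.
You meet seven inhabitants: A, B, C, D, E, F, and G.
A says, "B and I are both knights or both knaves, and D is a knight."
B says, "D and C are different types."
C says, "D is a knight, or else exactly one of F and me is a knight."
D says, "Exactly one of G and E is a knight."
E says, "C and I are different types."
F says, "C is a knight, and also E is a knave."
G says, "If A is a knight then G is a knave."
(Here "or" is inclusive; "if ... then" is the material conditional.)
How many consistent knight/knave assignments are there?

1

Consistent assignments:
  A=knave, B=knave, C=knave, D=knave, E=knight, F=knave, G=knight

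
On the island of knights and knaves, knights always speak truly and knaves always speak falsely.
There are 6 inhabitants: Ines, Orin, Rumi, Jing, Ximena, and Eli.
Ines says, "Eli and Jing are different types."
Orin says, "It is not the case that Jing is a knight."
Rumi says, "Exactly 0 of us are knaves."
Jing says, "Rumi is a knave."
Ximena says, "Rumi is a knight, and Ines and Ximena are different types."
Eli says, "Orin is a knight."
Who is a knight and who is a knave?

As a knight, Ines's statement "Eli and Jing are different types" should be true; it is.
Orin is a knave; "it is not the case that Jing is a knight" is False, as required.
Rumi is a knave, and the claim "exactly 0 of us are knaves" is indeed False.
Jing is a knight, and the claim "Rumi is a knave" is indeed true.
Ximena is a knave, so "Rumi is a knight, and Ines and Ximena are different types" must be False — and it is.
Eli is a knave; "Orin is a knight" is False, as required.

Ines is a knight, Orin is a knave, Rumi is a knave, Jing is a knight, Ximena is a knave, and Eli is a knave.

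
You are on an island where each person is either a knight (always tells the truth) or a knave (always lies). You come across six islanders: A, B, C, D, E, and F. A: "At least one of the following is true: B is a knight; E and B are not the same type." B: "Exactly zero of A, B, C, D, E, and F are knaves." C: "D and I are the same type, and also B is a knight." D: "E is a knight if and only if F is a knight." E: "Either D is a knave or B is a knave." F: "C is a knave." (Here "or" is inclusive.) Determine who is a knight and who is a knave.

Knights: A, D, E, and F. Knaves: B and C.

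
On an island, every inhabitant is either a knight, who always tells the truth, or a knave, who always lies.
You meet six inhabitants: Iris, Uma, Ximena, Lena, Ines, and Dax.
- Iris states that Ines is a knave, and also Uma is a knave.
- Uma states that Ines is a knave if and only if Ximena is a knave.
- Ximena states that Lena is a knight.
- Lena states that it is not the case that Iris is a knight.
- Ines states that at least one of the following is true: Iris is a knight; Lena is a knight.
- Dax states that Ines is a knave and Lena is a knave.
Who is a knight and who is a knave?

As a knave, Iris's statement "Ines is a knave, and also Uma is a knave" should be false; it is.
Uma (knight): "Ines is a knave if and only if Ximena is a knave" — True. ✓
Ximena is a knight; "Lena is a knight" is True, as required.
As a knight, Lena's statement "it is not the case that Iris is a knight" should be True; it is.
Ines is a knight, and the claim "at least one of the following is true: Iris is a knight; Lena is a knight" is indeed True.
Dax is a knave, and the claim "Ines is a knave and Lena is a knave" is indeed false.

Knights: Uma, Ximena, Lena, and Ines. Knaves: Iris and Dax.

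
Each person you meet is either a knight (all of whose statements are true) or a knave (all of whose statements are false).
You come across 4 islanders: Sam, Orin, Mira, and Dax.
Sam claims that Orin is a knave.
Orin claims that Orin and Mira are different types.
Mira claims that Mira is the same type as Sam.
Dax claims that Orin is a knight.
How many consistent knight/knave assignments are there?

1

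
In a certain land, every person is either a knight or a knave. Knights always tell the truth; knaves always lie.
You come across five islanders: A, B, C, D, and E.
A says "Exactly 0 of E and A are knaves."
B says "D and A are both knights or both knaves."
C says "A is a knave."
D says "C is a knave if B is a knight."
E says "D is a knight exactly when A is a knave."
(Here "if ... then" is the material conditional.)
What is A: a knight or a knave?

A is a knave.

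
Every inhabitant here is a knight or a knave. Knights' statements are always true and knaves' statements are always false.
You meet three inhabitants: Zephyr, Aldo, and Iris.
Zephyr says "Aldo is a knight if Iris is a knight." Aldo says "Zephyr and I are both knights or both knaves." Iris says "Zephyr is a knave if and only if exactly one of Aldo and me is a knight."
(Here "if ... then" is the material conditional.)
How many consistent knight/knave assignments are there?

Consistent assignments:
  Zephyr=knight, Aldo=knight, Iris=knight
  Zephyr=knight, Aldo=knight, Iris=knave

2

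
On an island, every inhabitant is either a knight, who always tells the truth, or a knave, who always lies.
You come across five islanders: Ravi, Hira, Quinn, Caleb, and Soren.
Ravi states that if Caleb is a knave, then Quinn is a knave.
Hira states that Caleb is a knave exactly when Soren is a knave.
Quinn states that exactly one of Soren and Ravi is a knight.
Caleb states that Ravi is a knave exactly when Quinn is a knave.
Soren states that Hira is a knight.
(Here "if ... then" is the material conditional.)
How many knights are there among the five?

3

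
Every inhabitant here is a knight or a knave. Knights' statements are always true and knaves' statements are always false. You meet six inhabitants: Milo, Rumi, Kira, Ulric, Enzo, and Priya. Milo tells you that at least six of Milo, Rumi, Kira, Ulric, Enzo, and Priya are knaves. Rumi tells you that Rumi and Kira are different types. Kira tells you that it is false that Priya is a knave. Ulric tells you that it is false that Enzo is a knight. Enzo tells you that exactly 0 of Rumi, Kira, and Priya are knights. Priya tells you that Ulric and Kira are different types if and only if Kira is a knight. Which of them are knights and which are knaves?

Knights: Rumi and Ulric. Knaves: Milo, Kira, Enzo, and Priya.

Since Milo is a knave, "at least six of Milo, Rumi, Kira, Ulric, Enzo, and Priya are knaves" needs to be False, which holds.
As a knight, Rumi's statement "Rumi and Kira are different types" should be true; it is.
Kira is a knave, so "it is false that Priya is a knave" must be False — and it is.
Ulric is a knight, and the claim "it is false that Enzo is a knight" is indeed true.
Enzo is a knave; "exactly 0 of Rumi, Kira, and Priya are knights" is False, as required.
Priya is a knave, so "Ulric and Kira are different types if and only if Kira is a knight" must be False — and it is.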